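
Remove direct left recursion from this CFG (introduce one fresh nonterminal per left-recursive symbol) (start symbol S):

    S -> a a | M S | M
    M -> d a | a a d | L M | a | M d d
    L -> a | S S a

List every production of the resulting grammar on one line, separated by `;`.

S -> a a | M S | M; M -> d a M' | a a d M' | L M M' | a M'; L -> a | S S a; M' -> d d M' | epsilon

M is directly left-recursive.
For M: α = {d d}, β = {d a, a a d, L M, a}. Rewrite as M → β M' and M' → α M' | ε.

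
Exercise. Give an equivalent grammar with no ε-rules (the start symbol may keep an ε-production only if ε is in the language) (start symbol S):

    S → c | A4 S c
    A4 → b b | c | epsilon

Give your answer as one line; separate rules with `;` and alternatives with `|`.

S → c | A4 S c | S c; A4 → b b | c

The nullable symbols are {A4}.
ε ∉ L(G), so no ε-production is kept.
For each production, add variants omitting each subset of nullable occurrences: S → A4 S c gives A4 S c | S c.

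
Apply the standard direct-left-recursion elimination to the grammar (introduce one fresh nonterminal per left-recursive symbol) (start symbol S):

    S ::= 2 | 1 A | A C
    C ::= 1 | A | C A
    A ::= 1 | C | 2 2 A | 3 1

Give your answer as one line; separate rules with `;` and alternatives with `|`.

Directly left-recursive nonterminal: C.
For C: α = {A}, β = {1, A}. Rewrite as C → β C' and C' → α C' | ε.

S ::= 2 | 1 A | A C; C ::= 1 C' | A C'; A ::= 1 | C | 2 2 A | 3 1; C' ::= A C' | ε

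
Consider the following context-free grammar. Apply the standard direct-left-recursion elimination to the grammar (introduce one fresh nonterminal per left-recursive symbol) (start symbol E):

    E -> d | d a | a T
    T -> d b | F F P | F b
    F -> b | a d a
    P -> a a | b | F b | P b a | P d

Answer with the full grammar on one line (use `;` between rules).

E -> d | d a | a T; T -> d b | F F P | F b; F -> b | a d a; P -> a a P' | b P' | F b P'; P' -> b a P' | d P' | ε

Directly left-recursive nonterminal: P.
For P: α = {b a, d}, β = {a a, b, F b}. Rewrite as P → β P' and P' → α P' | ε.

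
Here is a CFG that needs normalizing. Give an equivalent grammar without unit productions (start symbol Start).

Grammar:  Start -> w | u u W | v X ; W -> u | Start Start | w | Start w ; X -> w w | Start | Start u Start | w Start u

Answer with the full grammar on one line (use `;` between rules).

Unit pairs: X ⇒* {Start}.
Replace each nonterminal's rules with the union of the non-unit rules of every nonterminal it unit-derives.

Start -> w | u u W | v X; W -> u | Start Start | w | Start w; X -> w | u u W | v X | w w | Start u Start | w Start u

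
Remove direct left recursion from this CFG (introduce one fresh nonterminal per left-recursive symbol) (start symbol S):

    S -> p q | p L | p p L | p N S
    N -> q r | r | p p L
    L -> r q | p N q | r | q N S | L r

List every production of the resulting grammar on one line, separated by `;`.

Left recursion appears on L.
For L: α = {r}, β = {r q, p N q, r, q N S}. Rewrite as L → β L' and L' → α L' | ε.

S -> p q | p L | p p L | p N S; N -> q r | r | p p L; L -> r q L' | p N q L' | r L' | q N S L'; L' -> r L' | ε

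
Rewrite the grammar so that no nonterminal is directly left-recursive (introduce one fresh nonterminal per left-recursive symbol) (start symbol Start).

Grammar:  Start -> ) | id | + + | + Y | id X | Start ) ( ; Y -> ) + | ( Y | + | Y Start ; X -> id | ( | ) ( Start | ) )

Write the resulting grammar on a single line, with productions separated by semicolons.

Start -> ) Start1 | id Start1 | + + Start1 | + Y Start1 | id X Start1; Y -> ) + Y1 | ( Y Y1 | + Y1; X -> id | ( | ) ( Start | ) ); Start1 -> ) ( Start1 | ε; Y1 -> Start Y1 | ε

Directly left-recursive nonterminals: Start, Y.
For Start: α = {) (}, β = {), id, + +, + Y, id X}. Rewrite as Start → β Start1 and Start1 → α Start1 | ε.
For Y: α = {Start}, β = {) +, ( Y, +}. Rewrite as Y → β Y1 and Y1 → α Y1 | ε.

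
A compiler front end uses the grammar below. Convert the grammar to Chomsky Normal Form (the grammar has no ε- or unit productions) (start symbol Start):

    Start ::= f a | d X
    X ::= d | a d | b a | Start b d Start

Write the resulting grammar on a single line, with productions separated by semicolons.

Start ::= X1 X2 | X3 X; X ::= d | X2 X3 | X4 X2 | Start Y1; X1 ::= f; X2 ::= a; X3 ::= d; X4 ::= b; Y1 ::= X4 Y2; Y2 ::= X3 Start

Introduce a nonterminal for each terminal appearing in a rule of length ≥ 2: X1 → f, X2 → a, X3 → d, X4 → b.
Binarize each right-hand side of length ≥ 3 by chaining fresh nonterminals (Y1, Y2, …): affected rules were X → Start X4 X3 Start.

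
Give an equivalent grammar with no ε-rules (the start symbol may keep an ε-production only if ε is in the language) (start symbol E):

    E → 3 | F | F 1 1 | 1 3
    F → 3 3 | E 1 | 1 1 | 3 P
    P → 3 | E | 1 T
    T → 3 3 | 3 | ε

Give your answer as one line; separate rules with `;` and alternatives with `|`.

E → 3 | F | F 1 1 | 1 3; F → 3 3 | E 1 | 1 1 | 3 P; P → 3 | E | 1 T | 1; T → 3 3 | 3

Nullable nonterminals: {T}.
ε ∉ L(G), so no ε-production is kept.
For each production, add variants omitting each subset of nullable occurrences: P → 1 T gives 1 T | 1.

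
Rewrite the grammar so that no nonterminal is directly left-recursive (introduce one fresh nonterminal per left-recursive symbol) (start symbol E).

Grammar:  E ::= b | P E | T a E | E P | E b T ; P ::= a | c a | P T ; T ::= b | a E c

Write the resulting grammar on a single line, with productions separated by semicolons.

E ::= b E' | P E E' | T a E E'; P ::= a P' | c a P'; T ::= b | a E c; E' ::= P E' | b T E' | epsilon; P' ::= T P' | epsilon

Left recursion appears on E, P.
For E: α = {P, b T}, β = {b, P E, T a E}. Rewrite as E → β E' and E' → α E' | ε.
For P: α = {T}, β = {a, c a}. Rewrite as P → β P' and P' → α P' | ε.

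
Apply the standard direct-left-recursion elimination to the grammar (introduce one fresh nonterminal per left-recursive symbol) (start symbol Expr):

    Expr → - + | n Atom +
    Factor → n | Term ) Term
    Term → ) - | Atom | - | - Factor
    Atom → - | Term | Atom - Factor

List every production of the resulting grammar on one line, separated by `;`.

Expr → - + | n Atom +; Factor → n | Term ) Term; Term → ) - | Atom | - | - Factor; Atom → - Atom1 | Term Atom1; Atom1 → - Factor Atom1 | ε

Left recursion appears on Atom.
For Atom: α = {- Factor}, β = {-, Term}. Rewrite as Atom → β Atom1 and Atom1 → α Atom1 | ε.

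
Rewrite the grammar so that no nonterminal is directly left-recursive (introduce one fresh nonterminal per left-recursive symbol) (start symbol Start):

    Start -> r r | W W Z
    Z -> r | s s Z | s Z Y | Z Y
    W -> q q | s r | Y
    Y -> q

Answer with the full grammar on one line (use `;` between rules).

Directly left-recursive nonterminal: Z.
For Z: α = {Y}, β = {r, s s Z, s Z Y}. Rewrite as Z → β Z1 and Z1 → α Z1 | ε.

Start -> r r | W W Z; Z -> r Z1 | s s Z Z1 | s Z Y Z1; W -> q q | s r | Y; Y -> q; Z1 -> Y Z1 | eps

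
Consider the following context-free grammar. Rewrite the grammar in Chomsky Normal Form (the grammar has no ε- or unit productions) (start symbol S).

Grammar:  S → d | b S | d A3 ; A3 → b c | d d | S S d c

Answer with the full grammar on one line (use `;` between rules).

Introduce a nonterminal for each terminal appearing in a rule of length ≥ 2: X1 → b, X2 → d, X3 → c.
Binarize each right-hand side of length ≥ 3 by chaining fresh nonterminals (Y1, Y2, …): affected rules were A3 → S S X2 X3.

S → d | X1 S | X2 A3; A3 → X1 X3 | X2 X2 | S Y1; X1 → b; X2 → d; X3 → c; Y1 → S Y2; Y2 → X2 X3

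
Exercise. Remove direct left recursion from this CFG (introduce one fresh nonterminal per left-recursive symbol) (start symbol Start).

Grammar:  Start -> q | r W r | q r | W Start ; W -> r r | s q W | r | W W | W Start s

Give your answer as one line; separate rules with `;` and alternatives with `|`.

Start -> q | r W r | q r | W Start; W -> r r W1 | s q W W1 | r W1; W1 -> W W1 | Start s W1 | epsilon

Left recursion appears on W.
For W: α = {W, Start s}, β = {r r, s q W, r}. Rewrite as W → β W1 and W1 → α W1 | ε.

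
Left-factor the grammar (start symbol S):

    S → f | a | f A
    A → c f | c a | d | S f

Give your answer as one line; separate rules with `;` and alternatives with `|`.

S has alternatives sharing prefix 'f': factor to S → f S' with S' → ε | A.
A has alternatives sharing prefix 'c': factor to A → c A' with A' → f | a.

S → a | f S'; A → d | S f | c A'; S' → ε | A; A' → f | a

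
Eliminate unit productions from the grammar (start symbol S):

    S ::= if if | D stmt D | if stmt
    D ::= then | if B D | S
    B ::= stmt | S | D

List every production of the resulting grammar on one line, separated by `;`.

S ::= if if | D stmt D | if stmt; D ::= if if | D stmt D | if stmt | then | if B D; B ::= stmt | then | if B D | if if | D stmt D | if stmt

Unit pairs: B ⇒* {D, S}; D ⇒* {S}.
For every A with A ⇒* B via unit rules, add B's non-unit alternatives to A; then delete every rule of the form X → Y.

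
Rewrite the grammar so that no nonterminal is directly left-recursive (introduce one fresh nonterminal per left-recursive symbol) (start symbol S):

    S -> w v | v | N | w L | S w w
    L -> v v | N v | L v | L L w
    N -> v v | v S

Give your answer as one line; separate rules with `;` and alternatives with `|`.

S -> w v S' | v S' | N S' | w L S'; L -> v v L' | N v L'; N -> v v | v S; S' -> w w S' | ε; L' -> v L' | L w L' | ε

Left recursion appears on S, L.
For S: α = {w w}, β = {w v, v, N, w L}. Rewrite as S → β S' and S' → α S' | ε.
For L: α = {v, L w}, β = {v v, N v}. Rewrite as L → β L' and L' → α L' | ε.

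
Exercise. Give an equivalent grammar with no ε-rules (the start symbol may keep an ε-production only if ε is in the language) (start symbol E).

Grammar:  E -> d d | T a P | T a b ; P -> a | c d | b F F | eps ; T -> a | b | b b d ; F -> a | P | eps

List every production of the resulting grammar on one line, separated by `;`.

Nullable set = {F, P}.
ε ∉ L(G), so no ε-production is kept.
Expand every rule over subsets of its nullable positions: E → T a P gives T a P | T a. P → b F F gives b F F | b F | b.

E -> d d | T a P | T a | T a b; P -> a | c d | b F F | b F | b; T -> a | b | b b d; F -> a | P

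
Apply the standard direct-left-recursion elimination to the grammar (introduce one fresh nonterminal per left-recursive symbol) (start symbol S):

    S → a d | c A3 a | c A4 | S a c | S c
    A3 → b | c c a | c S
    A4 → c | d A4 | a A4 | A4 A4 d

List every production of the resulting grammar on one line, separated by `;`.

S, A4 are directly left-recursive.
For S: α = {a c, c}, β = {a d, c A3 a, c A4}. Rewrite as S → β S' and S' → α S' | ε.
For A4: α = {A4 d}, β = {c, d A4, a A4}. Rewrite as A4 → β A4' and A4' → α A4' | ε.

S → a d S' | c A3 a S' | c A4 S'; A3 → b | c c a | c S; A4 → c A4' | d A4 A4' | a A4 A4'; S' → a c S' | c S' | ε; A4' → A4 d A4' | ε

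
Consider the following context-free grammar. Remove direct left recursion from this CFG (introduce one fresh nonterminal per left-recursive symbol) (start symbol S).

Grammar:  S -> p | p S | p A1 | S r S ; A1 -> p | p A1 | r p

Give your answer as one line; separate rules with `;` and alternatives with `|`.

S -> p S' | p S S' | p A1 S'; A1 -> p | p A1 | r p; S' -> r S S' | ε

S is directly left-recursive.
For S: α = {r S}, β = {p, p S, p A1}. Rewrite as S → β S' and S' → α S' | ε.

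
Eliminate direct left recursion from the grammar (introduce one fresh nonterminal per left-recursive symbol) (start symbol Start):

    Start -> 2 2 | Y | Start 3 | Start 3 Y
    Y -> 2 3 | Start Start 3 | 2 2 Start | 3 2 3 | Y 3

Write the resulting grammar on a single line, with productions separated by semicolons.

Directly left-recursive nonterminals: Start, Y.
For Start: α = {3, 3 Y}, β = {2 2, Y}. Rewrite as Start → β Start1 and Start1 → α Start1 | ε.
For Y: α = {3}, β = {2 3, Start Start 3, 2 2 Start, 3 2 3}. Rewrite as Y → β Y1 and Y1 → α Y1 | ε.

Start -> 2 2 Start1 | Y Start1; Y -> 2 3 Y1 | Start Start 3 Y1 | 2 2 Start Y1 | 3 2 3 Y1; Start1 -> 3 Start1 | 3 Y Start1 | ε; Y1 -> 3 Y1 | ε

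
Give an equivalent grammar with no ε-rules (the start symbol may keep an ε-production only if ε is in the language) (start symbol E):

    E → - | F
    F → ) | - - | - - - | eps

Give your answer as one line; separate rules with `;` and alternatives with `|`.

Nullable set = {E, F}.
ε ∈ L(G) since E is nullable, so keep E → ε.

E → - | F | eps; F → ) | - - | - - -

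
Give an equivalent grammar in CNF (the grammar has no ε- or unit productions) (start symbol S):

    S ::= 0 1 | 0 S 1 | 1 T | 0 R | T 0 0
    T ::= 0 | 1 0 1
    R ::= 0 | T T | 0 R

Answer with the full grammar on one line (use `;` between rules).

S ::= X1 X2 | X1 Y1 | X2 T | X1 R | T Y2; T ::= 0 | X2 Y3; R ::= 0 | T T | X1 R; X1 ::= 0; X2 ::= 1; Y1 ::= S X2; Y2 ::= X1 X1; Y3 ::= X1 X2

Introduce a nonterminal for each terminal appearing in a rule of length ≥ 2: X1 → 0, X2 → 1.
Binarize each right-hand side of length ≥ 3 by chaining fresh nonterminals (Y1, Y2, …): affected rules were S → X1 S X2; S → T X1 X1; T → X2 X1 X2.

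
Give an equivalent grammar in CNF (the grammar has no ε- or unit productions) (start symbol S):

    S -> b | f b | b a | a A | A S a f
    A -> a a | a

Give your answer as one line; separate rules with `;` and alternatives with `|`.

S -> b | X1 X2 | X2 X3 | X3 A | A Y1; A -> X3 X3 | a; X1 -> f; X2 -> b; X3 -> a; Y1 -> S Y2; Y2 -> X3 X1

Introduce a nonterminal for each terminal appearing in a rule of length ≥ 2: X1 → f, X2 → b, X3 → a.
Binarize each right-hand side of length ≥ 3 by chaining fresh nonterminals (Y1, Y2, …): affected rules were S → A S X3 X1.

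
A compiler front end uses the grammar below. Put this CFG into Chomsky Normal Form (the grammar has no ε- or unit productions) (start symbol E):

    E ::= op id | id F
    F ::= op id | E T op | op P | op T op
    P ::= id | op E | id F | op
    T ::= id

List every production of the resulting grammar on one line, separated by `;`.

E ::= X1 X2 | X2 F; F ::= X1 X2 | E Y1 | X1 P | X1 Y2; P ::= id | X1 E | X2 F | op; T ::= id; X1 ::= op; X2 ::= id; Y1 ::= T X1; Y2 ::= T X1

Introduce a nonterminal for each terminal appearing in a rule of length ≥ 2: X1 → op, X2 → id.
Binarize each right-hand side of length ≥ 3 by chaining fresh nonterminals (Y1, Y2, …): affected rules were F → E T X1; F → X1 T X1.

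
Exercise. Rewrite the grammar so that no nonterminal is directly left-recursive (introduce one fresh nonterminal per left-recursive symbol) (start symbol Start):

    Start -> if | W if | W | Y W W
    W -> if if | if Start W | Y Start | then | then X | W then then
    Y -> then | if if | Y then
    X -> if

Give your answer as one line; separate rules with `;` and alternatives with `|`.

Directly left-recursive nonterminals: W, Y.
For W: α = {then then}, β = {if if, if Start W, Y Start, then, then X}. Rewrite as W → β W1 and W1 → α W1 | ε.
For Y: α = {then}, β = {then, if if}. Rewrite as Y → β Y1 and Y1 → α Y1 | ε.

Start -> if | W if | W | Y W W; W -> if if W1 | if Start W W1 | Y Start W1 | then W1 | then X W1; Y -> then Y1 | if if Y1; X -> if; W1 -> then then W1 | ε; Y1 -> then Y1 | ε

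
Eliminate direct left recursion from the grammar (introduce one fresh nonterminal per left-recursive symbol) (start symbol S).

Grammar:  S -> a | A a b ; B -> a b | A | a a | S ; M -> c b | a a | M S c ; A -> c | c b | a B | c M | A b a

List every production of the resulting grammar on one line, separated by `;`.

S -> a | A a b; B -> a b | A | a a | S; M -> c b M' | a a M'; A -> c A' | c b A' | a B A' | c M A'; M' -> S c M' | eps; A' -> b a A' | eps

Directly left-recursive nonterminals: M, A.
For M: α = {S c}, β = {c b, a a}. Rewrite as M → β M' and M' → α M' | ε.
For A: α = {b a}, β = {c, c b, a B, c M}. Rewrite as A → β A' and A' → α A' | ε.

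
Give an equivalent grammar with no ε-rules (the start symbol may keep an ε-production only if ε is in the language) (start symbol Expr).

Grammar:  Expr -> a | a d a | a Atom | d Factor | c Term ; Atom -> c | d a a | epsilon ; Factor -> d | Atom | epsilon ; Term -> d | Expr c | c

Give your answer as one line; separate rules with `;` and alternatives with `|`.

Nullable nonterminals: {Atom, Factor}.
ε ∉ L(G), so no ε-production is kept.
For each production, add variants omitting each subset of nullable occurrences: Expr → d Factor gives d Factor | d.

Expr -> a | a d a | a Atom | d Factor | d | c Term; Atom -> c | d a a; Factor -> d | Atom; Term -> d | Expr c | c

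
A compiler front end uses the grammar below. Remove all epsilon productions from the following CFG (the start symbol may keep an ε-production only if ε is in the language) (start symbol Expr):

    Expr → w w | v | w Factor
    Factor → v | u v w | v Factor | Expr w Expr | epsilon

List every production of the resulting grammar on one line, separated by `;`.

Expr → w w | v | w Factor | w; Factor → v | u v w | v Factor | Expr w Expr

Nullable nonterminals: {Factor}.
ε ∉ L(G), so no ε-production is kept.
Expand every rule over subsets of its nullable positions: Expr → w Factor gives w Factor | w.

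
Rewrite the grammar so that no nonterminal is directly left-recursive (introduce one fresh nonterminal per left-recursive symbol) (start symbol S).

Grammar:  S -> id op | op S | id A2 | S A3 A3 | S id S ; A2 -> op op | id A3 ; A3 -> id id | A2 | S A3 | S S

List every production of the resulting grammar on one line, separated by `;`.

Directly left-recursive nonterminal: S.
For S: α = {A3 A3, id S}, β = {id op, op S, id A2}. Rewrite as S → β S' and S' → α S' | ε.

S -> id op S' | op S S' | id A2 S'; A2 -> op op | id A3; A3 -> id id | A2 | S A3 | S S; S' -> A3 A3 S' | id S S' | eps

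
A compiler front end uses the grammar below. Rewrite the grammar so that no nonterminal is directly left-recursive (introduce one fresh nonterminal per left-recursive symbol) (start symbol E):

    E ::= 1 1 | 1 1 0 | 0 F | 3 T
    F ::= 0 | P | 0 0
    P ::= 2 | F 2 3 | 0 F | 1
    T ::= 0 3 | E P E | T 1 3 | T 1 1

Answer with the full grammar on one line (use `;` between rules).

E ::= 1 1 | 1 1 0 | 0 F | 3 T; F ::= 0 | P | 0 0; P ::= 2 | F 2 3 | 0 F | 1; T ::= 0 3 T' | E P E T'; T' ::= 1 3 T' | 1 1 T' | ε

T is directly left-recursive.
For T: α = {1 3, 1 1}, β = {0 3, E P E}. Rewrite as T → β T' and T' → α T' | ε.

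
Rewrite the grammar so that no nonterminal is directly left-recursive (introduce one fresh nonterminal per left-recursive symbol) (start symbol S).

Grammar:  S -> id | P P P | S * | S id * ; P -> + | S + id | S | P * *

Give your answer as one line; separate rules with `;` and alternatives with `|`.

Left recursion appears on S, P.
For S: α = {*, id *}, β = {id, P P P}. Rewrite as S → β S' and S' → α S' | ε.
For P: α = {* *}, β = {+, S + id, S}. Rewrite as P → β P' and P' → α P' | ε.

S -> id S' | P P P S'; P -> + P' | S + id P' | S P'; S' -> * S' | id * S' | ε; P' -> * * P' | ε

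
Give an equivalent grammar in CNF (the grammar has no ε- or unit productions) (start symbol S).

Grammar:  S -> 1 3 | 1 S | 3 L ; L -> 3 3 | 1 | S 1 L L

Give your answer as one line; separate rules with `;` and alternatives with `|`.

Introduce a nonterminal for each terminal appearing in a rule of length ≥ 2: X1 → 1, X2 → 3.
Binarize each right-hand side of length ≥ 3 by chaining fresh nonterminals (Y1, Y2, …): affected rules were L → S X1 L L.

S -> X1 X2 | X1 S | X2 L; L -> X2 X2 | 1 | S Y1; X1 -> 1; X2 -> 3; Y1 -> X1 Y2; Y2 -> L L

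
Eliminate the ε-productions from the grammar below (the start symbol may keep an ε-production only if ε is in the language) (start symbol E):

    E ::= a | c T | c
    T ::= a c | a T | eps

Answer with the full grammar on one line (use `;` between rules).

Nullable set = {T}.
ε ∉ L(G), so no ε-production is kept.
For each production, add variants omitting each subset of nullable occurrences: E → c T gives c T | c. T → a T gives a T | a.

E ::= a | c T | c; T ::= a c | a T | a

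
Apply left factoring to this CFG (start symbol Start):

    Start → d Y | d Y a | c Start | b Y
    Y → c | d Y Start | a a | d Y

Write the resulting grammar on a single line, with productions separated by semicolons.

Start → c Start | b Y | d Y Start1; Y → c | a a | d Y Y1; Start1 → ε | a; Y1 → Start | ε

Start has alternatives sharing prefix 'd Y': factor to Start → d Y Start1 with Start1 → ε | a.
Y has alternatives sharing prefix 'd Y': factor to Y → d Y Y1 with Y1 → Start | ε.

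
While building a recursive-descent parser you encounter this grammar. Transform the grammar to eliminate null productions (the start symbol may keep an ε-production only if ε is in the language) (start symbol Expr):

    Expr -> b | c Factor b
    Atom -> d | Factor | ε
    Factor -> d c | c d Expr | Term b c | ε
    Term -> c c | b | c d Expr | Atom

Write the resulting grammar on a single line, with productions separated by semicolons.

Nullable nonterminals: {Atom, Factor, Term}.
ε ∉ L(G), so no ε-production is kept.
For each production, add variants omitting each subset of nullable occurrences: Expr → c Factor b gives c Factor b | c b. Factor → Term b c gives Term b c | b c.

Expr -> b | c Factor b | c b; Atom -> d | Factor; Factor -> d c | c d Expr | Term b c | b c; Term -> c c | b | c d Expr | Atom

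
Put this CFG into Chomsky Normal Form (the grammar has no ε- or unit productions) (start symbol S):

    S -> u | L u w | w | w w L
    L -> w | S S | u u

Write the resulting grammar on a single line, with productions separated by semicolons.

S -> u | L Y1 | w | X2 Y2; L -> w | S S | X1 X1; X1 -> u; X2 -> w; Y1 -> X1 X2; Y2 -> X2 L

Introduce a nonterminal for each terminal appearing in a rule of length ≥ 2: X1 → u, X2 → w.
Binarize each right-hand side of length ≥ 3 by chaining fresh nonterminals (Y1, Y2, …): affected rules were S → L X1 X2; S → X2 X2 L.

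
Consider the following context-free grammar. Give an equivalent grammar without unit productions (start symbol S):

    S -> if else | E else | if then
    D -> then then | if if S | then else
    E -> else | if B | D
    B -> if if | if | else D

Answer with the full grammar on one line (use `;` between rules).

Unit pairs: E ⇒* {D}.
Replace each nonterminal's rules with the union of the non-unit rules of every nonterminal it unit-derives.

S -> if else | E else | if then; D -> then then | if if S | then else; E -> else | if B | then then | if if S | then else; B -> if if | if | else D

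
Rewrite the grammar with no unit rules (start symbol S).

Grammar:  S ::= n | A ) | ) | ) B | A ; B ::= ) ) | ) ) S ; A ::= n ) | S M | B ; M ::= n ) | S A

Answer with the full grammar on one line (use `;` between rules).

S ::= ) ) | ) ) S | n | A ) | ) | ) B | n ) | S M; B ::= ) ) | ) ) S; A ::= ) ) | ) ) S | n ) | S M; M ::= n ) | S A

Unit pairs: A ⇒* {B}; S ⇒* {A, B}.
For each unit pair (A, B), copy every non-unit production of B to A, then drop all unit productions.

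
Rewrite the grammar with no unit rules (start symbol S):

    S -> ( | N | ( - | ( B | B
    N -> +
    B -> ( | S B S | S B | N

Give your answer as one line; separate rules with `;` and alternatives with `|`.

S -> ( | S B S | S B | ( - | ( B | +; N -> +; B -> ( | S B S | S B | +

Unit pairs: B ⇒* {N}; S ⇒* {B, N}.
Replace each nonterminal's rules with the union of the non-unit rules of every nonterminal it unit-derives.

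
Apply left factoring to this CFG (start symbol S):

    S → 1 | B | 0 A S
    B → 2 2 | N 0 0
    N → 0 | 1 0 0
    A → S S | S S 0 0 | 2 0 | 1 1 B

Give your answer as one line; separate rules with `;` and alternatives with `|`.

S → 1 | B | 0 A S; B → 2 2 | N 0 0; N → 0 | 1 0 0; A → 2 0 | 1 1 B | S S A'; A' → ε | 0 0

A has alternatives sharing prefix 'S S': factor to A → S S A' with A' → ε | 0 0.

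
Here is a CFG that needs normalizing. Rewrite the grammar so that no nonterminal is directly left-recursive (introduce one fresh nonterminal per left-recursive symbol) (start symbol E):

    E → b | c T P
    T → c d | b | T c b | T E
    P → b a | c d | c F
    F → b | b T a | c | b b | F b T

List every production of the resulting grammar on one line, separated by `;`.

E → b | c T P; T → c d T' | b T'; P → b a | c d | c F; F → b F' | b T a F' | c F' | b b F'; T' → c b T' | E T' | ε; F' → b T F' | ε

Directly left-recursive nonterminals: T, F.
For T: α = {c b, E}, β = {c d, b}. Rewrite as T → β T' and T' → α T' | ε.
For F: α = {b T}, β = {b, b T a, c, b b}. Rewrite as F → β F' and F' → α F' | ε.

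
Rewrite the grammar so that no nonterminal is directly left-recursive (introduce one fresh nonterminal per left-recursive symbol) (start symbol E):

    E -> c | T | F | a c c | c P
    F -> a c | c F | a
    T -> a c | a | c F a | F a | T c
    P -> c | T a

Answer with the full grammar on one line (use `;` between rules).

Left recursion appears on T.
For T: α = {c}, β = {a c, a, c F a, F a}. Rewrite as T → β T' and T' → α T' | ε.

E -> c | T | F | a c c | c P; F -> a c | c F | a; T -> a c T' | a T' | c F a T' | F a T'; P -> c | T a; T' -> c T' | eps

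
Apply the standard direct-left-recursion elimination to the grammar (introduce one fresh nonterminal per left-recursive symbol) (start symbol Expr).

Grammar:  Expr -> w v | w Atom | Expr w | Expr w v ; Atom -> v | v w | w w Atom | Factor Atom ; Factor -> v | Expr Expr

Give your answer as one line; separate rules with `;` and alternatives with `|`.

Directly left-recursive nonterminal: Expr.
For Expr: α = {w, w v}, β = {w v, w Atom}. Rewrite as Expr → β Expr1 and Expr1 → α Expr1 | ε.

Expr -> w v Expr1 | w Atom Expr1; Atom -> v | v w | w w Atom | Factor Atom; Factor -> v | Expr Expr; Expr1 -> w Expr1 | w v Expr1 | ε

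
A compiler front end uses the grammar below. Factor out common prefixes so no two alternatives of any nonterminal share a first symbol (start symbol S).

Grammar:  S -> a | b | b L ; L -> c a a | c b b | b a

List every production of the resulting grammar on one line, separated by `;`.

S has alternatives sharing prefix 'b': factor to S → b S' with S' → ε | L.
L has alternatives sharing prefix 'c': factor to L → c L' with L' → a a | b b.

S -> a | b S'; L -> b a | c L'; S' -> ε | L; L' -> a a | b b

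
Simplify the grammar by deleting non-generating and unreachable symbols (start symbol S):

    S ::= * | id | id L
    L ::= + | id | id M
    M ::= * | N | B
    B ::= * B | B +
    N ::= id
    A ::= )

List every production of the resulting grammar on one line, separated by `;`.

Generating nonterminals: {A, L, M, N, S}.
Reachable from S after that: {L, M, N, S}.
Removed useless symbols: {A, B} and every production mentioning them.

S ::= * | id | id L; L ::= + | id | id M; M ::= * | N; N ::= id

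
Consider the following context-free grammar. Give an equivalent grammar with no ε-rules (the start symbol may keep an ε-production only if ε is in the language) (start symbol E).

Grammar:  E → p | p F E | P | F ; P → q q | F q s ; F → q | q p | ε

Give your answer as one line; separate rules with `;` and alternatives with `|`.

E → p | p F E | p F | p E | P | F | ε; P → q q | F q s | q s; F → q | q p

Nullable nonterminals: {E, F}.
ε ∈ L(G) since E is nullable, so keep E → ε.
Expand every rule over subsets of its nullable positions: E → p F E gives p F E | p F | p E. P → F q s gives F q s | q s.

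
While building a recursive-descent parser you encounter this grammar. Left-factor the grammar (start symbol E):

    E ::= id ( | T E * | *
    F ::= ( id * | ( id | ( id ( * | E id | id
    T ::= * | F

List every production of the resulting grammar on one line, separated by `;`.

F has alternatives sharing prefix '( id': factor to F → ( id F' with F' → * | ε | ( *.

E ::= id ( | T E * | *; F ::= E id | id | ( id F'; T ::= * | F; F' ::= * | ε | ( *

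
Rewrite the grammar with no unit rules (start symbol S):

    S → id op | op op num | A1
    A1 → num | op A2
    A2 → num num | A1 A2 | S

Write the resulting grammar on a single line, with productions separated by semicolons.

Unit pairs: A2 ⇒* {A1, S}; S ⇒* {A1}.
Replace each nonterminal's rules with the union of the non-unit rules of every nonterminal it unit-derives.

S → num | op A2 | id op | op op num; A1 → num | op A2; A2 → num num | A1 A2 | num | op A2 | id op | op op num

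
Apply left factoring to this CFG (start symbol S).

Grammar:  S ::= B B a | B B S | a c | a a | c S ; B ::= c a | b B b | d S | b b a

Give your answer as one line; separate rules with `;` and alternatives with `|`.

S ::= c S | B B S' | a S''; B ::= c a | d S | b B'; S' ::= a | S; S'' ::= c | a; B' ::= B b | b a

S has alternatives sharing prefix 'B B': factor to S → B B S' with S' → a | S.
S has alternatives sharing prefix 'a': factor to S → a S'' with S'' → c | a.
B has alternatives sharing prefix 'b': factor to B → b B' with B' → B b | b a.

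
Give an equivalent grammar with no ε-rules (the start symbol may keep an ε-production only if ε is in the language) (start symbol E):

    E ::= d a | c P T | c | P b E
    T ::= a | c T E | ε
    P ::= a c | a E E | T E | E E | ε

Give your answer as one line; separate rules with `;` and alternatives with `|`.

E ::= d a | c P T | c P | c T | c | P b E | b E; T ::= a | c T E | c E; P ::= a c | a E E | T E | E | E E

Nullable set = {P, T}.
ε ∉ L(G), so no ε-production is kept.
Add the nullable-subset variants: E → c P T gives c P T | c P | c T | c. E → P b E gives P b E | b E. T → c T E gives c T E | c E. P → T E gives T E | E.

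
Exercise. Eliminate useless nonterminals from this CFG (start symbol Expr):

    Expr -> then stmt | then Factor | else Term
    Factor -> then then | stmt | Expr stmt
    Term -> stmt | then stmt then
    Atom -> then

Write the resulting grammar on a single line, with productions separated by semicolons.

Expr -> then stmt | then Factor | else Term; Factor -> then then | stmt | Expr stmt; Term -> stmt | then stmt then

Generating nonterminals: {Atom, Expr, Factor, Term}.
Reachable from Expr after that: {Expr, Factor, Term}.
Removed useless symbols: {Atom} and every production mentioning them.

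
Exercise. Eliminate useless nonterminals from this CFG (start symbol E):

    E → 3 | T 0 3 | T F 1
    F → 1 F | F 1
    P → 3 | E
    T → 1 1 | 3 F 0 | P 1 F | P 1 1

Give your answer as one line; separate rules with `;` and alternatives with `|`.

Generating nonterminals: {E, P, T}.
Reachable from E after that: {E, P, T}.
Removed useless symbols: {F} and every production mentioning them.

E → 3 | T 0 3; P → 3 | E; T → 1 1 | P 1 1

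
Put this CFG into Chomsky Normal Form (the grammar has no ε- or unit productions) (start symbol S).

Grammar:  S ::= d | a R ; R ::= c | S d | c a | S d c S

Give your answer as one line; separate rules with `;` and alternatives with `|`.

Introduce a nonterminal for each terminal appearing in a rule of length ≥ 2: X1 → a, X2 → d, X3 → c.
Binarize each right-hand side of length ≥ 3 by chaining fresh nonterminals (Y1, Y2, …): affected rules were R → S X2 X3 S.

S ::= d | X1 R; R ::= c | S X2 | X3 X1 | S Y1; X1 ::= a; X2 ::= d; X3 ::= c; Y1 ::= X2 Y2; Y2 ::= X3 S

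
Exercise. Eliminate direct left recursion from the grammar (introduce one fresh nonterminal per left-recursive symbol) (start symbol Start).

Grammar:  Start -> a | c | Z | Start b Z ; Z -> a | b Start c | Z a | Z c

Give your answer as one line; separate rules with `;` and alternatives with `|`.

Start -> a Start1 | c Start1 | Z Start1; Z -> a Z1 | b Start c Z1; Start1 -> b Z Start1 | ε; Z1 -> a Z1 | c Z1 | ε

Left recursion appears on Start, Z.
For Start: α = {b Z}, β = {a, c, Z}. Rewrite as Start → β Start1 and Start1 → α Start1 | ε.
For Z: α = {a, c}, β = {a, b Start c}. Rewrite as Z → β Z1 and Z1 → α Z1 | ε.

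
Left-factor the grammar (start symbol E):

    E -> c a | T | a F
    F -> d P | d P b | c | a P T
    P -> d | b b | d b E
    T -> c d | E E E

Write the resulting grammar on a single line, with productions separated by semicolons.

E -> c a | T | a F; F -> c | a P T | d P F'; P -> b b | d P'; T -> c d | E E E; F' -> ε | b; P' -> ε | b E

F has alternatives sharing prefix 'd P': factor to F → d P F' with F' → ε | b.
P has alternatives sharing prefix 'd': factor to P → d P' with P' → ε | b E.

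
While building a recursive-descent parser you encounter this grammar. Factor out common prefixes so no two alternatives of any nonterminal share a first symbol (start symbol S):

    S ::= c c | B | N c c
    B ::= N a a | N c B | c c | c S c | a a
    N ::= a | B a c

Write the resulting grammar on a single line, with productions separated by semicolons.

B has alternatives sharing prefix 'N': factor to B → N B' with B' → a a | c B.
B has alternatives sharing prefix 'c': factor to B → c B'' with B'' → c | S c.

S ::= c c | B | N c c; B ::= a a | N B' | c B''; N ::= a | B a c; B' ::= a a | c B; B'' ::= c | S c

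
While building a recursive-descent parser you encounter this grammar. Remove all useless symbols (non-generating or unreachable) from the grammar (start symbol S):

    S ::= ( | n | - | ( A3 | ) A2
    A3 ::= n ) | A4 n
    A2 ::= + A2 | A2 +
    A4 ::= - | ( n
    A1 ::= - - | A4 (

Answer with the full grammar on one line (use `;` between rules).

S ::= ( | n | - | ( A3; A3 ::= n ) | A4 n; A4 ::= - | ( n

Generating nonterminals: {A1, A3, A4, S}.
Reachable from S after that: {A3, A4, S}.
Removed useless symbols: {A1, A2} and every production mentioning them.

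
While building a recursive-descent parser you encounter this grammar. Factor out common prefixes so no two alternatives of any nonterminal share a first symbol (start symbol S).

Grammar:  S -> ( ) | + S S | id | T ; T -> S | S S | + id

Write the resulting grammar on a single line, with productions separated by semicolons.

S -> ( ) | + S S | id | T; T -> + id | S T'; T' -> eps | S

T has alternatives sharing prefix 'S': factor to T → S T' with T' → ε | S.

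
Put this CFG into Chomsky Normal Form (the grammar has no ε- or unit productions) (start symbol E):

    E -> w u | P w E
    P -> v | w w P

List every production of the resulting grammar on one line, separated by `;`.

E -> X1 X2 | P Y1; P -> v | X1 Y2; X1 -> w; X2 -> u; Y1 -> X1 E; Y2 -> X1 P

Introduce a nonterminal for each terminal appearing in a rule of length ≥ 2: X1 → w, X2 → u.
Binarize each right-hand side of length ≥ 3 by chaining fresh nonterminals (Y1, Y2, …): affected rules were E → P X1 E; P → X1 X1 P.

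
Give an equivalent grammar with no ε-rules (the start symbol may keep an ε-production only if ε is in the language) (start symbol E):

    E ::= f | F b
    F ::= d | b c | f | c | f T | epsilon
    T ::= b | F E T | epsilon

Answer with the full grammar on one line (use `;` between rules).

E ::= f | F b | b; F ::= d | b c | f | c | f T; T ::= b | F E T | F E | E T | E

The nullable symbols are {F, T}.
ε ∉ L(G), so no ε-production is kept.
For each production, add variants omitting each subset of nullable occurrences: E → F b gives F b | b. T → F E T gives F E T | F E | E T | E.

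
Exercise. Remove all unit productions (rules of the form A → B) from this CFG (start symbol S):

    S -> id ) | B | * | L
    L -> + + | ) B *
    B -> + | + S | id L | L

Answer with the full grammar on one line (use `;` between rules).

S -> + + | ) B * | + | + S | id L | id ) | *; L -> + + | ) B *; B -> + + | ) B * | + | + S | id L

Unit pairs: B ⇒* {L}; S ⇒* {B, L}.
For every A with A ⇒* B via unit rules, add B's non-unit alternatives to A; then delete every rule of the form X → Y.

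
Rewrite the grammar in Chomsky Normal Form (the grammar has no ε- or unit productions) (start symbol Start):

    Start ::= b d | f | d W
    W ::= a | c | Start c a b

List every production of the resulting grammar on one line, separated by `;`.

Start ::= X1 X2 | f | X2 W; W ::= a | c | Start Y1; X1 ::= b; X2 ::= d; X3 ::= c; X4 ::= a; Y1 ::= X3 Y2; Y2 ::= X4 X1

Introduce a nonterminal for each terminal appearing in a rule of length ≥ 2: X1 → b, X2 → d, X3 → c, X4 → a.
Binarize each right-hand side of length ≥ 3 by chaining fresh nonterminals (Y1, Y2, …): affected rules were W → Start X3 X4 X1.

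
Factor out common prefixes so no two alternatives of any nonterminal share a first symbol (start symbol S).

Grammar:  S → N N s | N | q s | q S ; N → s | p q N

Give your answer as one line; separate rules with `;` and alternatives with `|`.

S → N S' | q S''; N → s | p q N; S' → N s | ε; S'' → s | S

S has alternatives sharing prefix 'N': factor to S → N S' with S' → N s | ε.
S has alternatives sharing prefix 'q': factor to S → q S'' with S'' → s | S.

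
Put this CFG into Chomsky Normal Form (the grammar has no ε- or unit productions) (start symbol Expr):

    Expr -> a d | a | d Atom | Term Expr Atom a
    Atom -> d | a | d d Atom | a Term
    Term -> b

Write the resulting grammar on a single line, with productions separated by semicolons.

Introduce a nonterminal for each terminal appearing in a rule of length ≥ 2: X1 → a, X2 → d.
Binarize each right-hand side of length ≥ 3 by chaining fresh nonterminals (Y1, Y2, …): affected rules were Expr → Term Expr Atom X1; Atom → X2 X2 Atom.

Expr -> X1 X2 | a | X2 Atom | Term Y1; Atom -> d | a | X2 Y3 | X1 Term; Term -> b; X1 -> a; X2 -> d; Y1 -> Expr Y2; Y2 -> Atom X1; Y3 -> X2 Atom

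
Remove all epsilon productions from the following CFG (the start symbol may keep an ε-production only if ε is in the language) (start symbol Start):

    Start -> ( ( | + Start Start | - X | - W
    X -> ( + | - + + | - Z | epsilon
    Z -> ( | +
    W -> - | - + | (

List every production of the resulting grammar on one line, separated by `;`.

Start -> ( ( | + Start Start | - X | - | - W; X -> ( + | - + + | - Z; Z -> ( | +; W -> - | - + | (

Nullable set = {X}.
ε ∉ L(G), so no ε-production is kept.
Add the nullable-subset variants: Start → - X gives - X | -.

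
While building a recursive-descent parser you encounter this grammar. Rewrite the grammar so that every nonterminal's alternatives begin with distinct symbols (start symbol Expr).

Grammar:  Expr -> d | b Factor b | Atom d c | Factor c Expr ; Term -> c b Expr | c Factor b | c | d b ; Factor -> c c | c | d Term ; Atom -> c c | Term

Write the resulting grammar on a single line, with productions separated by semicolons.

Expr -> d | b Factor b | Atom d c | Factor c Expr; Term -> d b | c Term1; Factor -> d Term | c Factor1; Atom -> c c | Term; Term1 -> b Expr | Factor b | ε; Factor1 -> c | ε

Term has alternatives sharing prefix 'c': factor to Term → c Term1 with Term1 → b Expr | Factor b | ε.
Factor has alternatives sharing prefix 'c': factor to Factor → c Factor1 with Factor1 → c | ε.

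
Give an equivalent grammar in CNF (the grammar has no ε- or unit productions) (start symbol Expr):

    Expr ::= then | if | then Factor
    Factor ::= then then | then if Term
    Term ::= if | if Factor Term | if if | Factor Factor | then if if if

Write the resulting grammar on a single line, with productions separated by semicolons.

Expr ::= then | if | X1 Factor; Factor ::= X1 X1 | X1 Y1; Term ::= if | X2 Y2 | X2 X2 | Factor Factor | X1 Y3; X1 ::= then; X2 ::= if; Y1 ::= X2 Term; Y2 ::= Factor Term; Y3 ::= X2 Y4; Y4 ::= X2 X2

Introduce a nonterminal for each terminal appearing in a rule of length ≥ 2: X1 → then, X2 → if.
Binarize each right-hand side of length ≥ 3 by chaining fresh nonterminals (Y1, Y2, …): affected rules were Factor → X1 X2 Term; Term → X2 Factor Term; Term → X1 X2 X2 X2.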